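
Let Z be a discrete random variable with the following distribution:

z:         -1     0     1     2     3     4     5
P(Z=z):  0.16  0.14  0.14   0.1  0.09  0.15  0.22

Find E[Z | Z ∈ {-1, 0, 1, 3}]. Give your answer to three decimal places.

P(Z ∈ {-1, 0, 1, 3}) = 0.16 + 0.14 + 0.14 + 0.09 = 0.53.
E[Z | Z ∈ {-1, 0, 1, 3}] = [(-1)·0.16 + 0·0.14 + 1·0.14 + 3·0.09] / 0.53
 = 0.25 / 0.53
 = 25/53

0.472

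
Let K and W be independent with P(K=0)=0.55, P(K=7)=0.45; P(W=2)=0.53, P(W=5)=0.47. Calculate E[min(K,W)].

1.5345

E[min(K,W)] = Σ_k Σ_w min(k,w) · P(K=k)P(W=w)
 = 0·0.2915 + 0·0.2585 + 2·0.2385 + 5·0.2115
 = 0 + 0 + 0.477 + 1.0575
 = 1.5345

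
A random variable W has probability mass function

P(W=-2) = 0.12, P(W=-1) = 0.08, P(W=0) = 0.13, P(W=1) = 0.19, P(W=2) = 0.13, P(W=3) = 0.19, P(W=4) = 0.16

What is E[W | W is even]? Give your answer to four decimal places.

P(W is even) = 0.12 + 0.13 + 0.13 + 0.16 = 0.54.
E[W | W is even] = [(-2)·0.12 + 0·0.13 + 2·0.13 + 4·0.16] / 0.54
 = 0.66 / 0.54
 = 11/9

1.2222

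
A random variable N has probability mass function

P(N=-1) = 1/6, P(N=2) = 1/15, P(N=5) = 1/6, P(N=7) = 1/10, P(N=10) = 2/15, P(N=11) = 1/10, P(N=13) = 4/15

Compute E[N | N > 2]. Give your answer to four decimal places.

9.6957

P(N > 2) = 1/6 + 1/10 + 2/15 + 1/10 + 4/15 = 23/30.
E[N | N > 2] = [5·1/6 + 7·1/10 + 10·2/15 + 11·1/10 + 13·4/15] / (23/30)
 = 223/30 / (23/30)
 = 223/23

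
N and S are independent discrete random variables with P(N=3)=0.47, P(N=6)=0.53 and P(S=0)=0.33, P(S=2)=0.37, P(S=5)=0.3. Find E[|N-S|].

2.914

E[|N-S|] = Σ_n Σ_s |n-s| · P(N=n)P(S=s)
 = 3·0.1551 + 1·0.1739 + 2·0.141 + 6·0.1749 + 4·0.1961 + 1·0.159
 = 0.4653 + 0.1739 + 0.282 + 1.0494 + 0.7844 + 0.159
 = 2.914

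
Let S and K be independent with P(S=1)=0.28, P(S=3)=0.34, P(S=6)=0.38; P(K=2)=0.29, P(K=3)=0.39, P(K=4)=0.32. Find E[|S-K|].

1.9044

E[|S-K|] = Σ_s Σ_k |s-k| · P(S=s)P(K=k)
 = 1·0.0812 + 2·0.1092 + 3·0.0896 + 1·0.0986 + 0·0.1326 + 1·0.1088 + 4·0.1102 + 3·0.1482 + 2·0.1216
 = 0.0812 + 0.2184 + 0.2688 + 0.0986 + 0 + 0.1088 + 0.4408 + 0.4446 + 0.2432
 = 1.9044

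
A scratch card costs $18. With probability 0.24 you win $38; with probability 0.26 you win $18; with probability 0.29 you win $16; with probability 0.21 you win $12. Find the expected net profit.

E[payout] = 38·0.24 + 18·0.26 + 16·0.29 + 12·0.21
 = 9.12 + 4.68 + 4.64 + 2.52
 = 20.96
Net = 20.96 - 18 = 2.96

2.96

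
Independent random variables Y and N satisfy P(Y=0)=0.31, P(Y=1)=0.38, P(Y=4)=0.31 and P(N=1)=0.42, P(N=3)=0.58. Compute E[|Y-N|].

E[|Y-N|] = Σ_y Σ_n |y-n| · P(Y=y)P(N=n)
 = 1·0.1302 + 3·0.1798 + 0·0.1596 + 2·0.2204 + 3·0.1302 + 1·0.1798
 = 0.1302 + 0.5394 + 0 + 0.4408 + 0.3906 + 0.1798
 = 1.6808

1.6808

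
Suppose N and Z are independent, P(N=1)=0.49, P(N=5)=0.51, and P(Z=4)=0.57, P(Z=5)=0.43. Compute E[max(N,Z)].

4.7207

E[max(N,Z)] = Σ_n Σ_z max(n,z) · P(N=n)P(Z=z)
 = 4·0.2793 + 5·0.2107 + 5·0.2907 + 5·0.2193
 = 1.1172 + 1.0535 + 1.4535 + 1.0965
 = 4.7207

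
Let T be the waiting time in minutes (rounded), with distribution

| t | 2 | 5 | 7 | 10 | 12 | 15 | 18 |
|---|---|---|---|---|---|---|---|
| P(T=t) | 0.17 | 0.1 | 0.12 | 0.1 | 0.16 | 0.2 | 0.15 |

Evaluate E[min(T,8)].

E[min(T,8)] = Σ min(t,8)·P(T=t)
 = 2·0.17 + 5·0.1 + 7·0.12 + 8·0.1 + 8·0.16 + 8·0.2 + 8·0.15
 = 0.34 + 0.5 + 0.84 + 0.8 + 1.28 + 1.6 + 1.2
 = 6.56

6.56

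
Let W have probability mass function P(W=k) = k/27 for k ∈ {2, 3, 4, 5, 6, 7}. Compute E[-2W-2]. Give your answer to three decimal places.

-12.296

E[-2W-2] = Σ (-2w-2)·P(W=w)
 = (-6)·2/27 + (-8)·1/9 + (-10)·4/27 + (-12)·5/27 + (-14)·2/9 + (-16)·7/27
 = (-4/9) + (-8/9) + (-40/27) + (-20/9) + (-28/9) + (-112/27)
 = -332/27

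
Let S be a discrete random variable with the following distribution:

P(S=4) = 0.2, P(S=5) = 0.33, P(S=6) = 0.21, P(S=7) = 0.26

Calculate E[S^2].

E[S^2] = Σ s^2·P(S=s)
 = 16·0.2 + 25·0.33 + 36·0.21 + 49·0.26
 = 3.2 + 8.25 + 7.56 + 12.74
 = 31.75

31.75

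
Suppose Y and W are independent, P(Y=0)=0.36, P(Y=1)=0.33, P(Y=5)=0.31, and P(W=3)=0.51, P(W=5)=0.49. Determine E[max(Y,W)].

4.2962

E[max(Y,W)] = Σ_y Σ_w max(y,w) · P(Y=y)P(W=w)
 = 3·0.1836 + 5·0.1764 + 3·0.1683 + 5·0.1617 + 5·0.1581 + 5·0.1519
 = 0.5508 + 0.882 + 0.5049 + 0.8085 + 0.7905 + 0.7595
 = 4.2962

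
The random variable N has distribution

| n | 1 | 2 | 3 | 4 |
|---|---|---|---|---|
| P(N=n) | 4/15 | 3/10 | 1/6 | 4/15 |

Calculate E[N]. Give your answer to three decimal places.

2.433

E[N] = Σ n·P(N=n)
 = 1·4/15 + 2·3/10 + 3·1/6 + 4·4/15
 = 4/15 + 3/5 + 1/2 + 16/15
 = 73/30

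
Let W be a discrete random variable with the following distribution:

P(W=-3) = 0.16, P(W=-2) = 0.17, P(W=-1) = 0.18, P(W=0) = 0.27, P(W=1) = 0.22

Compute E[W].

-0.78

E[W] = Σ w·P(W=w)
 = (-3)·0.16 + (-2)·0.17 + (-1)·0.18 + 0·0.27 + 1·0.22
 = (-0.48) + (-0.34) + (-0.18) + 0 + 0.22
 = -0.78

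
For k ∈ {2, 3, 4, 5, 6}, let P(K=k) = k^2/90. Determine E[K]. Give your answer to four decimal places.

E[K] = Σ k·P(K=k)
 = 2·2/45 + 3·1/10 + 4·8/45 + 5·5/18 + 6·2/5
 = 4/45 + 3/10 + 32/45 + 25/18 + 12/5
 = 44/9

4.8889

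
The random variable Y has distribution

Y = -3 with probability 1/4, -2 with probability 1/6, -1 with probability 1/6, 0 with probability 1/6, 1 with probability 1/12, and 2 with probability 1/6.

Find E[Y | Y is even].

0

P(Y is even) = 1/6 + 1/6 + 1/6 = 1/2.
E[Y | Y is even] = [(-2)·1/6 + 0·1/6 + 2·1/6] / (1/2)
 = 0 / (1/2)
 = 0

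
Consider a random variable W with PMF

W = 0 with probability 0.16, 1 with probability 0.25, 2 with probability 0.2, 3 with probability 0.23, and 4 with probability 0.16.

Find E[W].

E[W] = Σ w·P(W=w)
 = 0·0.16 + 1·0.25 + 2·0.2 + 3·0.23 + 4·0.16
 = 0 + 0.25 + 0.4 + 0.69 + 0.64
 = 1.98

1.98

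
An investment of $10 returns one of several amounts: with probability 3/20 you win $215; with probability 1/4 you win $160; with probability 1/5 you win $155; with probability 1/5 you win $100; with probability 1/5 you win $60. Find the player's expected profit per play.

E[payout] = 215·3/20 + 160·1/4 + 155·1/5 + 100·1/5 + 60·1/5
 = 129/4 + 40 + 31 + 20 + 12
 = 541/4
Net = 541/4 - 10 = 501/4

125.25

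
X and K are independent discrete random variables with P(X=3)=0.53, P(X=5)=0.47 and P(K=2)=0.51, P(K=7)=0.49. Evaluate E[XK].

E[XK] = Σ_x Σ_k xk · P(X=x)P(K=k)
 = 6·0.2703 + 21·0.2597 + 10·0.2397 + 35·0.2303
 = 1.6218 + 5.4537 + 2.397 + 8.0605
 = 17.533

17.533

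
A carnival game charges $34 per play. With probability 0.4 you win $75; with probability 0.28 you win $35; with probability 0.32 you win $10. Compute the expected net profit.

E[payout] = 75·0.4 + 35·0.28 + 10·0.32
 = 30 + 9.8 + 3.2
 = 43
Net = 43 - 34 = 9

9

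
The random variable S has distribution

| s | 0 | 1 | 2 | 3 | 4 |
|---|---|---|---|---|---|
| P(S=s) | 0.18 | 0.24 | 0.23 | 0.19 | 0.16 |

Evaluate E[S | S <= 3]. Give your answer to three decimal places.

1.512

P(S <= 3) = 0.18 + 0.24 + 0.23 + 0.19 = 0.84.
E[S | S <= 3] = [0·0.18 + 1·0.24 + 2·0.23 + 3·0.19] / 0.84
 = 1.27 / 0.84
 = 127/84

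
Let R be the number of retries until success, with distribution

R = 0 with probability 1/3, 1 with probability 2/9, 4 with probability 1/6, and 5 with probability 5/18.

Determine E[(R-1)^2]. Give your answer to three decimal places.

6.278

E[(R-1)^2] = Σ (r-1)^2·P(R=r)
 = 1·1/3 + 0·2/9 + 9·1/6 + 16·5/18
 = 1/3 + 0 + 3/2 + 40/9
 = 113/18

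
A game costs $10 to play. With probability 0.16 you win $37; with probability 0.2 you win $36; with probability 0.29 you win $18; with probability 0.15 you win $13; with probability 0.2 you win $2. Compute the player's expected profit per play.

10.69

E[payout] = 37·0.16 + 36·0.2 + 18·0.29 + 13·0.15 + 2·0.2
 = 5.92 + 7.2 + 5.22 + 1.95 + 0.4
 = 20.69
Net = 20.69 - 10 = 10.69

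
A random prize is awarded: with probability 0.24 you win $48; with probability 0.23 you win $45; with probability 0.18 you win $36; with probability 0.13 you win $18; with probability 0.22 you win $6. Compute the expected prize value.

32.01

E[payout] = 48·0.24 + 45·0.23 + 36·0.18 + 18·0.13 + 6·0.22
 = 11.52 + 10.35 + 6.48 + 2.34 + 1.32
 = 32.01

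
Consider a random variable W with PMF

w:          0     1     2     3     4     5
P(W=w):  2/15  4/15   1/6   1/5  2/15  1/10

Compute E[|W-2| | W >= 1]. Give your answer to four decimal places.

1.1923

P(W >= 1) = 4/15 + 1/6 + 1/5 + 2/15 + 1/10 = 13/15.
E[|W-2| | W >= 1] = [1·4/15 + 0·1/6 + 1·1/5 + 2·2/15 + 3·1/10] / (13/15)
 = 31/30 / (13/15)
 = 31/26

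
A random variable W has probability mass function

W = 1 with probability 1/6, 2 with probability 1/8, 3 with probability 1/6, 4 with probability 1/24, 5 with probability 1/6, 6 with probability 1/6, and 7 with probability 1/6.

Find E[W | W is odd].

P(W is odd) = 1/6 + 1/6 + 1/6 + 1/6 = 2/3.
E[W | W is odd] = [1·1/6 + 3·1/6 + 5·1/6 + 7·1/6] / (2/3)
 = 8/3 / (2/3)
 = 4

4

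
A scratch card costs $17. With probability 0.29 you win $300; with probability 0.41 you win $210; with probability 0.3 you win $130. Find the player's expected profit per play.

E[payout] = 300·0.29 + 210·0.41 + 130·0.3
 = 87 + 86.1 + 39
 = 212.1
Net = 212.1 - 17 = 195.1

195.1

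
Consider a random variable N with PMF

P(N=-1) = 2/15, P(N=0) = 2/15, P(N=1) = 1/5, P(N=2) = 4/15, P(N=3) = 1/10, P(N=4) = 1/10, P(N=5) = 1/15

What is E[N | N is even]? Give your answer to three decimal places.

1.867

P(N is even) = 2/15 + 4/15 + 1/10 = 1/2.
E[N | N is even] = [0·2/15 + 2·4/15 + 4·1/10] / (1/2)
 = 14/15 / (1/2)
 = 28/15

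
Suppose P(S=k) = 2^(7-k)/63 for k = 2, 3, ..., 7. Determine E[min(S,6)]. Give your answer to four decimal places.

E[min(S,6)] = Σ min(s,6)·P(S=s)
 = 2·32/63 + 3·16/63 + 4·8/63 + 5·4/63 + 6·2/63 + 6·1/63
 = 64/63 + 16/21 + 32/63 + 20/63 + 4/21 + 2/21
 = 26/9

2.8889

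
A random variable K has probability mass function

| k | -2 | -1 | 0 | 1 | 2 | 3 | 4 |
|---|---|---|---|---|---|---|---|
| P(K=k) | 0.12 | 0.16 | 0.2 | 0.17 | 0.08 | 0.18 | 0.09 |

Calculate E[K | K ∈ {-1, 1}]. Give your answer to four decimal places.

P(K ∈ {-1, 1}) = 0.16 + 0.17 = 0.33.
E[K | K ∈ {-1, 1}] = [(-1)·0.16 + 1·0.17] / 0.33
 = 0.01 / 0.33
 = 1/33

0.0303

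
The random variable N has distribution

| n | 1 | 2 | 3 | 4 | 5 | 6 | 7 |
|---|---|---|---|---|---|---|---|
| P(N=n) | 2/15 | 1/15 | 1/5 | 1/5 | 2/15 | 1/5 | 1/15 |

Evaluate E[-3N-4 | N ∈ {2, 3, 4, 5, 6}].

P(N ∈ {2, 3, 4, 5, 6}) = 1/15 + 1/5 + 1/5 + 2/15 + 1/5 = 4/5.
E[-3N-4 | N ∈ {2, 3, 4, 5, 6}] = [(-10)·1/15 + (-13)·1/5 + (-16)·1/5 + (-19)·2/15 + (-22)·1/5] / (4/5)
 = -67/5 / (4/5)
 = -67/4

-16.75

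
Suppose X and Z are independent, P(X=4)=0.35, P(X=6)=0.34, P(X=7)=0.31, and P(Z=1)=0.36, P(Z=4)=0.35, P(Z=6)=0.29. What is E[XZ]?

19.635

E[XZ] = Σ_x Σ_z xz · P(X=x)P(Z=z)
 = 4·0.126 + 16·0.1225 + 24·0.1015 + 6·0.1224 + 24·0.119 + 36·0.0986 + 7·0.1116 + 28·0.1085 + 42·0.0899
 = 0.504 + 1.96 + 2.436 + 0.7344 + 2.856 + 3.5496 + 0.7812 + 3.038 + 3.7758
 = 19.635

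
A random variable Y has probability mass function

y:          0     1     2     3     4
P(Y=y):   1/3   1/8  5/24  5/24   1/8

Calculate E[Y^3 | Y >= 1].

P(Y >= 1) = 1/8 + 5/24 + 5/24 + 1/8 = 2/3.
E[Y^3 | Y >= 1] = [1·1/8 + 8·5/24 + 27·5/24 + 64·1/8] / (2/3)
 = 185/12 / (2/3)
 = 185/8

23.125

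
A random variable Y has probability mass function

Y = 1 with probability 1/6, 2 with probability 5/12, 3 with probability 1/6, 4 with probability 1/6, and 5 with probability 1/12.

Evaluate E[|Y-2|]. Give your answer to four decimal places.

0.9167

E[|Y-2|] = Σ |y-2|·P(Y=y)
 = 1·1/6 + 0·5/12 + 1·1/6 + 2·1/6 + 3·1/12
 = 1/6 + 0 + 1/6 + 1/3 + 1/4
 = 11/12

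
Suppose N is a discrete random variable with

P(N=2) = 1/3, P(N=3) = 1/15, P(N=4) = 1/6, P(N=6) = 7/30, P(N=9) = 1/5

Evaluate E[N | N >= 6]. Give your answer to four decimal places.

P(N >= 6) = 7/30 + 1/5 = 13/30.
E[N | N >= 6] = [6·7/30 + 9·1/5] / (13/30)
 = 16/5 / (13/30)
 = 96/13

7.3846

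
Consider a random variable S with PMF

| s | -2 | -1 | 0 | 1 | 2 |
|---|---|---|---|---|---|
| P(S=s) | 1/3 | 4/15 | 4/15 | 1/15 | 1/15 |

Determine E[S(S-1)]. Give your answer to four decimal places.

E[S(S-1)] = Σ s(s-1)·P(S=s)
 = 6·1/3 + 2·4/15 + 0·4/15 + 0·1/15 + 2·1/15
 = 2 + 8/15 + 0 + 0 + 2/15
 = 8/3

2.6667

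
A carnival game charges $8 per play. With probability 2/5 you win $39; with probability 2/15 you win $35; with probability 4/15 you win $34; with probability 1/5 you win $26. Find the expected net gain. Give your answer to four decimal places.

26.5333

E[payout] = 39·2/5 + 35·2/15 + 34·4/15 + 26·1/5
 = 78/5 + 14/3 + 136/15 + 26/5
 = 518/15
Net = 518/15 - 8 = 398/15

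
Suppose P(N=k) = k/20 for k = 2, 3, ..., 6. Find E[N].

4.5

E[N] = Σ n·P(N=n)
 = 2·1/10 + 3·3/20 + 4·1/5 + 5·1/4 + 6·3/10
 = 1/5 + 9/20 + 4/5 + 5/4 + 9/5
 = 9/2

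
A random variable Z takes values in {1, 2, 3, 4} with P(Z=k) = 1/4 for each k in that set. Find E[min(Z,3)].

2.25

E[min(Z,3)] = Σ min(z,3)·P(Z=z)
 = 1·1/4 + 2·1/4 + 3·1/4 + 3·1/4
 = 1/4 + 1/2 + 3/4 + 3/4
 = 9/4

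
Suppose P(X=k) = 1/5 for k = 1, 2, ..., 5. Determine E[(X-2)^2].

E[(X-2)^2] = Σ (x-2)^2·P(X=x)
 = 1·1/5 + 0·1/5 + 1·1/5 + 4·1/5 + 9·1/5
 = 1/5 + 0 + 1/5 + 4/5 + 9/5
 = 3

3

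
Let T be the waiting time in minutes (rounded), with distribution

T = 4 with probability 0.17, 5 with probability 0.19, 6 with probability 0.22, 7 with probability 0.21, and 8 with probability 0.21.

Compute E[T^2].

39.12

E[T^2] = Σ t^2·P(T=t)
 = 16·0.17 + 25·0.19 + 36·0.22 + 49·0.21 + 64·0.21
 = 2.72 + 4.75 + 7.92 + 10.29 + 13.44
 = 39.12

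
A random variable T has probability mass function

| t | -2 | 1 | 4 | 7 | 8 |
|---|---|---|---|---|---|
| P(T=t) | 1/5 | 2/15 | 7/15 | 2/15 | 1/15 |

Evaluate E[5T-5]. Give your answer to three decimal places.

10.333

E[5T-5] = Σ (5t-5)·P(T=t)
 = (-15)·1/5 + 0·2/15 + 15·7/15 + 30·2/15 + 35·1/15
 = (-3) + 0 + 7 + 4 + 7/3
 = 31/3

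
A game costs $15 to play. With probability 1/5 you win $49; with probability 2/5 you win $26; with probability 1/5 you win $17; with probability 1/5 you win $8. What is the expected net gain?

10.2

E[payout] = 49·1/5 + 26·2/5 + 17·1/5 + 8·1/5
 = 49/5 + 52/5 + 17/5 + 8/5
 = 126/5
Net = 126/5 - 15 = 51/5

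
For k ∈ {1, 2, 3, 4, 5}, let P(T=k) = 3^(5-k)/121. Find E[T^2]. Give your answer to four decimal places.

2.8347

E[T^2] = Σ t^2·P(T=t)
 = 1·81/121 + 4·27/121 + 9·9/121 + 16·3/121 + 25·1/121
 = 81/121 + 108/121 + 81/121 + 48/121 + 25/121
 = 343/121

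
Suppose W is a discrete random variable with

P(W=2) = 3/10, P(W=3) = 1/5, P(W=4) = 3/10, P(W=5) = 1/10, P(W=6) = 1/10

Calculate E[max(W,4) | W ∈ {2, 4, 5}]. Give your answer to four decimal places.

P(W ∈ {2, 4, 5}) = 3/10 + 3/10 + 1/10 = 7/10.
E[max(W,4) | W ∈ {2, 4, 5}] = [4·3/10 + 4·3/10 + 5·1/10] / (7/10)
 = 29/10 / (7/10)
 = 29/7

4.1429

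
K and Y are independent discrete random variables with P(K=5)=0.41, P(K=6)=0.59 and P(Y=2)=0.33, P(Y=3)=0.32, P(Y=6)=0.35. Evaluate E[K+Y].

9.31

E[K+Y] = Σ_k Σ_y (k+y) · P(K=k)P(Y=y)
 = 7·0.1353 + 8·0.1312 + 11·0.1435 + 8·0.1947 + 9·0.1888 + 12·0.2065
 = 0.9471 + 1.0496 + 1.5785 + 1.5576 + 1.6992 + 2.478
 = 9.31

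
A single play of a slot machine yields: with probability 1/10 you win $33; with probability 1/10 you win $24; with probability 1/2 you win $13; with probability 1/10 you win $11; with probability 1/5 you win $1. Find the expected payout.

E[payout] = 33·1/10 + 24·1/10 + 13·1/2 + 11·1/10 + 1·1/5
 = 33/10 + 12/5 + 13/2 + 11/10 + 1/5
 = 27/2

13.5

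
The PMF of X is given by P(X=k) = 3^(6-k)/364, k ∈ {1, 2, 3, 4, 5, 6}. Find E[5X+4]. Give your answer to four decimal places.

11.4588

E[5X+4] = Σ (5x+4)·P(X=x)
 = 9·243/364 + 14·81/364 + 19·27/364 + 24·9/364 + 29·3/364 + 34·1/364
 = 2187/364 + 81/26 + 513/364 + 54/91 + 87/364 + 17/182
 = 4171/364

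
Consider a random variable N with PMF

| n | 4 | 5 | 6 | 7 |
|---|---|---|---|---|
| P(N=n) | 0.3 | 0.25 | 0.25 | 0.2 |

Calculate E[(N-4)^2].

3.05

E[(N-4)^2] = Σ (n-4)^2·P(N=n)
 = 0·0.3 + 1·0.25 + 4·0.25 + 9·0.2
 = 0 + 0.25 + 1 + 1.8
 = 3.05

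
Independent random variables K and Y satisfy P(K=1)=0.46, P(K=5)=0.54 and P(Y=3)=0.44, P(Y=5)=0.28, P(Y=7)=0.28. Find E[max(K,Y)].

5.1552

E[max(K,Y)] = Σ_k Σ_y max(k,y) · P(K=k)P(Y=y)
 = 3·0.2024 + 5·0.1288 + 7·0.1288 + 5·0.2376 + 5·0.1512 + 7·0.1512
 = 0.6072 + 0.644 + 0.9016 + 1.188 + 0.756 + 1.0584
 = 5.1552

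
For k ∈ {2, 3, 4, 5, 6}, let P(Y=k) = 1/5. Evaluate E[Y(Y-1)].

14

E[Y(Y-1)] = Σ y(y-1)·P(Y=y)
 = 2·1/5 + 6·1/5 + 12·1/5 + 20·1/5 + 30·1/5
 = 2/5 + 6/5 + 12/5 + 4 + 6
 = 14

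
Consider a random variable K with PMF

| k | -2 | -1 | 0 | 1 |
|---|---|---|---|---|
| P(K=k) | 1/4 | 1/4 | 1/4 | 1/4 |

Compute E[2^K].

0.9375

E[2^K] = Σ 2^k·P(K=k)
 = 1/4·1/4 + 1/2·1/4 + 1·1/4 + 2·1/4
 = 1/16 + 1/8 + 1/4 + 1/2
 = 15/16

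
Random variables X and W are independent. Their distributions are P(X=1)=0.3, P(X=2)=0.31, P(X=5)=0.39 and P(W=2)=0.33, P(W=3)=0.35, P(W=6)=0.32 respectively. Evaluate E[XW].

E[XW] = Σ_x Σ_w xw · P(X=x)P(W=w)
 = 2·0.099 + 3·0.105 + 6·0.096 + 4·0.1023 + 6·0.1085 + 12·0.0992 + 10·0.1287 + 15·0.1365 + 30·0.1248
 = 0.198 + 0.315 + 0.576 + 0.4092 + 0.651 + 1.1904 + 1.287 + 2.0475 + 3.744
 = 10.4181

10.4181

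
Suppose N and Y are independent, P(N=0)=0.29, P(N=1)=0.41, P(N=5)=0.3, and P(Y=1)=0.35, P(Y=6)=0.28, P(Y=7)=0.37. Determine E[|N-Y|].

3.55

E[|N-Y|] = Σ_n Σ_y |n-y| · P(N=n)P(Y=y)
 = 1·0.1015 + 6·0.0812 + 7·0.1073 + 0·0.1435 + 5·0.1148 + 6·0.1517 + 4·0.105 + 1·0.084 + 2·0.111
 = 0.1015 + 0.4872 + 0.7511 + 0 + 0.574 + 0.9102 + 0.42 + 0.084 + 0.222
 = 3.55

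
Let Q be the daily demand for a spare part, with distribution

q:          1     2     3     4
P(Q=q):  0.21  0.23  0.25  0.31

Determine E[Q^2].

8.34

E[Q^2] = Σ q^2·P(Q=q)
 = 1·0.21 + 4·0.23 + 9·0.25 + 16·0.31
 = 0.21 + 0.92 + 2.25 + 4.96
 = 8.34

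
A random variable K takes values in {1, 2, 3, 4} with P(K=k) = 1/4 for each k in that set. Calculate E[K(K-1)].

5

E[K(K-1)] = Σ k(k-1)·P(K=k)
 = 0·1/4 + 2·1/4 + 6·1/4 + 12·1/4
 = 0 + 1/2 + 3/2 + 3
 = 5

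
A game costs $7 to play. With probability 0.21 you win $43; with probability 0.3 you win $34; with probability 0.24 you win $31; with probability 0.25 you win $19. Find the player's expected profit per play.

E[payout] = 43·0.21 + 34·0.3 + 31·0.24 + 19·0.25
 = 9.03 + 10.2 + 7.44 + 4.75
 = 31.42
Net = 31.42 - 7 = 24.42

24.42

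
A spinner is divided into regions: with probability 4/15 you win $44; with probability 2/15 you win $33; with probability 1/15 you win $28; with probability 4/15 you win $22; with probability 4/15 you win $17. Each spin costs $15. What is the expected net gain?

13.4

E[payout] = 44·4/15 + 33·2/15 + 28·1/15 + 22·4/15 + 17·4/15
 = 176/15 + 22/5 + 28/15 + 88/15 + 68/15
 = 142/5
Net = 142/5 - 15 = 67/5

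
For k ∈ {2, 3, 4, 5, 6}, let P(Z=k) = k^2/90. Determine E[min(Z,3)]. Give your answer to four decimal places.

2.9556

E[min(Z,3)] = Σ min(z,3)·P(Z=z)
 = 2·2/45 + 3·1/10 + 3·8/45 + 3·5/18 + 3·2/5
 = 4/45 + 3/10 + 8/15 + 5/6 + 6/5
 = 133/45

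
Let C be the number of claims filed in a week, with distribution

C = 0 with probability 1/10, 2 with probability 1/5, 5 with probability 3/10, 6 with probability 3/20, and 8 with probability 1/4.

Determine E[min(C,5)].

3.9

E[min(C,5)] = Σ min(c,5)·P(C=c)
 = 0·1/10 + 2·1/5 + 5·3/10 + 5·3/20 + 5·1/4
 = 0 + 2/5 + 3/2 + 3/4 + 5/4
 = 39/10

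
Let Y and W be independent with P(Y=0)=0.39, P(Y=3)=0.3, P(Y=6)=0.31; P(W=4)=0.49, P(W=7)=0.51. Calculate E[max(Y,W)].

E[max(Y,W)] = Σ_y Σ_w max(y,w) · P(Y=y)P(W=w)
 = 4·0.1911 + 7·0.1989 + 4·0.147 + 7·0.153 + 6·0.1519 + 7·0.1581
 = 0.7644 + 1.3923 + 0.588 + 1.071 + 0.9114 + 1.1067
 = 5.8338

5.8338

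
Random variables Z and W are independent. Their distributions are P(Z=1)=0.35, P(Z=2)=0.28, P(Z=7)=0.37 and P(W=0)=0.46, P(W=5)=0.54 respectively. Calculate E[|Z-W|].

E[|Z-W|] = Σ_z Σ_w |z-w| · P(Z=z)P(W=w)
 = 1·0.161 + 4·0.189 + 2·0.1288 + 3·0.1512 + 7·0.1702 + 2·0.1998
 = 0.161 + 0.756 + 0.2576 + 0.4536 + 1.1914 + 0.3996
 = 3.2192

3.2192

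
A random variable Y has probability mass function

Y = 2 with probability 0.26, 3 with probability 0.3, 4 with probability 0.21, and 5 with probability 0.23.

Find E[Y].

3.41

E[Y] = Σ y·P(Y=y)
 = 2·0.26 + 3·0.3 + 4·0.21 + 5·0.23
 = 0.52 + 0.9 + 0.84 + 1.15
 = 3.41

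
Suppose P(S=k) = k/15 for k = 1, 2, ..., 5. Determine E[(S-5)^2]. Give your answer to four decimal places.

3.3333

E[(S-5)^2] = Σ (s-5)^2·P(S=s)
 = 16·1/15 + 9·2/15 + 4·1/5 + 1·4/15 + 0·1/3
 = 16/15 + 6/5 + 4/5 + 4/15 + 0
 = 10/3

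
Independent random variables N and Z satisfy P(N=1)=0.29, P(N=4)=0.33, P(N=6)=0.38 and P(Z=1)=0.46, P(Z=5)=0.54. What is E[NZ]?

E[NZ] = Σ_n Σ_z nz · P(N=n)P(Z=z)
 = 1·0.1334 + 5·0.1566 + 4·0.1518 + 20·0.1782 + 6·0.1748 + 30·0.2052
 = 0.1334 + 0.783 + 0.6072 + 3.564 + 1.0488 + 6.156
 = 12.2924

12.2924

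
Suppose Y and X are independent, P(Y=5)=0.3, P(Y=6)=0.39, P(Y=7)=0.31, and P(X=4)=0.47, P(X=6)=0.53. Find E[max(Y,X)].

6.169

E[max(Y,X)] = Σ_y Σ_x max(y,x) · P(Y=y)P(X=x)
 = 5·0.141 + 6·0.159 + 6·0.1833 + 6·0.2067 + 7·0.1457 + 7·0.1643
 = 0.705 + 0.954 + 1.0998 + 1.2402 + 1.0199 + 1.1501
 = 6.169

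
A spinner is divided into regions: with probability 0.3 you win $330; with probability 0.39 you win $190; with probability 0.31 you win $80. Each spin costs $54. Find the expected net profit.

143.9

E[payout] = 330·0.3 + 190·0.39 + 80·0.31
 = 99 + 74.1 + 24.8
 = 197.9
Net = 197.9 - 54 = 143.9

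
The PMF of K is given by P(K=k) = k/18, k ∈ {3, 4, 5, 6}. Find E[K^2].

E[K^2] = Σ k^2·P(K=k)
 = 9·1/6 + 16·2/9 + 25·5/18 + 36·1/3
 = 3/2 + 32/9 + 125/18 + 12
 = 24

24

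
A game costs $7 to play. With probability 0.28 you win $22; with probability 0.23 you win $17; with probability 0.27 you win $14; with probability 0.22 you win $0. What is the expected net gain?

6.85

E[payout] = 22·0.28 + 17·0.23 + 14·0.27 + 0·0.22
 = 6.16 + 3.91 + 3.78 + 0
 = 13.85
Net = 13.85 - 7 = 6.85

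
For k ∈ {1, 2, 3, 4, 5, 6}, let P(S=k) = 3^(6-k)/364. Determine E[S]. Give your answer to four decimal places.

E[S] = Σ s·P(S=s)
 = 1·243/364 + 2·81/364 + 3·27/364 + 4·9/364 + 5·3/364 + 6·1/364
 = 243/364 + 81/182 + 81/364 + 9/91 + 15/364 + 3/182
 = 543/364

1.4918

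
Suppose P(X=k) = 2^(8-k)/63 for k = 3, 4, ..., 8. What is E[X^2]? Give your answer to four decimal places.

16.6667

E[X^2] = Σ x^2·P(X=x)
 = 9·32/63 + 16·16/63 + 25·8/63 + 36·4/63 + 49·2/63 + 64·1/63
 = 32/7 + 256/63 + 200/63 + 16/7 + 14/9 + 64/63
 = 50/3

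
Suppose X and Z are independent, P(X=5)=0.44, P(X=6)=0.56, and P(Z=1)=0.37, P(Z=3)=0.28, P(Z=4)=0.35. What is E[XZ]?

14.5116

E[XZ] = Σ_x Σ_z xz · P(X=x)P(Z=z)
 = 5·0.1628 + 15·0.1232 + 20·0.154 + 6·0.2072 + 18·0.1568 + 24·0.196
 = 0.814 + 1.848 + 3.08 + 1.2432 + 2.8224 + 4.704
 = 14.5116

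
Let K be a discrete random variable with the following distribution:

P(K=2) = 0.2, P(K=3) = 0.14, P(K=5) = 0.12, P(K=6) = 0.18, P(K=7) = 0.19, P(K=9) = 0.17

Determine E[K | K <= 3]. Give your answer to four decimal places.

2.4118

P(K <= 3) = 0.2 + 0.14 = 0.34.
E[K | K <= 3] = [2·0.2 + 3·0.14] / 0.34
 = 0.82 / 0.34
 = 41/17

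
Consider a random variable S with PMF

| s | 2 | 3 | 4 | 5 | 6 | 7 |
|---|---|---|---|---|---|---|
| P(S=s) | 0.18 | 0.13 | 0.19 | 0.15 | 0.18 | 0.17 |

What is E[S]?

4.53

E[S] = Σ s·P(S=s)
 = 2·0.18 + 3·0.13 + 4·0.19 + 5·0.15 + 6·0.18 + 7·0.17
 = 0.36 + 0.39 + 0.76 + 0.75 + 1.08 + 1.19
 = 4.53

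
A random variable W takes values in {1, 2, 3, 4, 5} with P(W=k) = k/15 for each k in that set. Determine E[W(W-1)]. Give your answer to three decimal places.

11.333

E[W(W-1)] = Σ w(w-1)·P(W=w)
 = 0·1/15 + 2·2/15 + 6·1/5 + 12·4/15 + 20·1/3
 = 0 + 4/15 + 6/5 + 16/5 + 20/3
 = 34/3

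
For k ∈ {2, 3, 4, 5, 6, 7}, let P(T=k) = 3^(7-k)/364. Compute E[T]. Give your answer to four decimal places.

2.4918

E[T] = Σ t·P(T=t)
 = 2·243/364 + 3·81/364 + 4·27/364 + 5·9/364 + 6·3/364 + 7·1/364
 = 243/182 + 243/364 + 27/91 + 45/364 + 9/182 + 1/52
 = 907/364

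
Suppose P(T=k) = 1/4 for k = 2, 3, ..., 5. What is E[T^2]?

13.5

E[T^2] = Σ t^2·P(T=t)
 = 4·1/4 + 9·1/4 + 16·1/4 + 25·1/4
 = 1 + 9/4 + 4 + 25/4
 = 27/2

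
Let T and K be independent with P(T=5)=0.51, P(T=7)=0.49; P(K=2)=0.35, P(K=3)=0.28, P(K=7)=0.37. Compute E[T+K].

E[T+K] = Σ_t Σ_k (t+k) · P(T=t)P(K=k)
 = 7·0.1785 + 8·0.1428 + 12·0.1887 + 9·0.1715 + 10·0.1372 + 14·0.1813
 = 1.2495 + 1.1424 + 2.2644 + 1.5435 + 1.372 + 2.5382
 = 10.11

10.11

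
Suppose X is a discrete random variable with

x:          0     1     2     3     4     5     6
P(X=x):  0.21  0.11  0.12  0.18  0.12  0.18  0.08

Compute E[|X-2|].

E[|X-2|] = Σ |x-2|·P(X=x)
 = 2·0.21 + 1·0.11 + 0·0.12 + 1·0.18 + 2·0.12 + 3·0.18 + 4·0.08
 = 0.42 + 0.11 + 0 + 0.18 + 0.24 + 0.54 + 0.32
 = 1.81

1.81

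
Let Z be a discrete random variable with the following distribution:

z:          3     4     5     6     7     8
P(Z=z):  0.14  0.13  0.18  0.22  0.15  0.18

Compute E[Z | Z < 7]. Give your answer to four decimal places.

4.7164

P(Z < 7) = 0.14 + 0.13 + 0.18 + 0.22 = 0.67.
E[Z | Z < 7] = [3·0.14 + 4·0.13 + 5·0.18 + 6·0.22] / 0.67
 = 3.16 / 0.67
 = 316/67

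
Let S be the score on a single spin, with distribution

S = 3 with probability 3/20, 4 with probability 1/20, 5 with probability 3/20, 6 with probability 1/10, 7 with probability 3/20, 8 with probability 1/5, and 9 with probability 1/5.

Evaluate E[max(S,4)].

E[max(S,4)] = Σ max(s,4)·P(S=s)
 = 4·3/20 + 4·1/20 + 5·3/20 + 6·1/10 + 7·3/20 + 8·1/5 + 9·1/5
 = 3/5 + 1/5 + 3/4 + 3/5 + 21/20 + 8/5 + 9/5
 = 33/5

6.6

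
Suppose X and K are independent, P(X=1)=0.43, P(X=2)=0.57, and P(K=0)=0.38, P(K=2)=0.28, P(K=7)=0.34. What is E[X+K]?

4.51

E[X+K] = Σ_x Σ_k (x+k) · P(X=x)P(K=k)
 = 1·0.1634 + 3·0.1204 + 8·0.1462 + 2·0.2166 + 4·0.1596 + 9·0.1938
 = 0.1634 + 0.3612 + 1.1696 + 0.4332 + 0.6384 + 1.7442
 = 4.51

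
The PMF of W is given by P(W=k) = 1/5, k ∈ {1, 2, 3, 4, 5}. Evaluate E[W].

3

E[W] = Σ w·P(W=w)
 = 1·1/5 + 2·1/5 + 3·1/5 + 4·1/5 + 5·1/5
 = 1/5 + 2/5 + 3/5 + 4/5 + 1
 = 3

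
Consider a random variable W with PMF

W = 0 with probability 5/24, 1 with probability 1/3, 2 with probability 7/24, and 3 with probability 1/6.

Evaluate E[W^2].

3

E[W^2] = Σ w^2·P(W=w)
 = 0·5/24 + 1·1/3 + 4·7/24 + 9·1/6
 = 0 + 1/3 + 7/6 + 3/2
 = 3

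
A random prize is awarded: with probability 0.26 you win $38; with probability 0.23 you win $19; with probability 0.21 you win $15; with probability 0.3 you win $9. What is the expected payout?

E[payout] = 38·0.26 + 19·0.23 + 15·0.21 + 9·0.3
 = 9.88 + 4.37 + 3.15 + 2.7
 = 20.1

20.1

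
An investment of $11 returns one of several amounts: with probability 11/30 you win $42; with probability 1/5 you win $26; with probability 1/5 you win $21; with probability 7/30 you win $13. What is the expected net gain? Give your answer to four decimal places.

E[payout] = 42·11/30 + 26·1/5 + 21·1/5 + 13·7/30
 = 77/5 + 26/5 + 21/5 + 91/30
 = 167/6
Net = 167/6 - 11 = 101/6

16.8333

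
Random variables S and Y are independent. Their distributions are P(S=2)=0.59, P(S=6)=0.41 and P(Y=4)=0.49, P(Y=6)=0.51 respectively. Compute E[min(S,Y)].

E[min(S,Y)] = Σ_s Σ_y min(s,y) · P(S=s)P(Y=y)
 = 2·0.2891 + 2·0.3009 + 4·0.2009 + 6·0.2091
 = 0.5782 + 0.6018 + 0.8036 + 1.2546
 = 3.2382

3.2382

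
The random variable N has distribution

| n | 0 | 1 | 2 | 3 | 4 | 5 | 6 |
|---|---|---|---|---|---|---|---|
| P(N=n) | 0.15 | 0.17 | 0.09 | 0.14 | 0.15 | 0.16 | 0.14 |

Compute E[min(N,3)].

2.12

E[min(N,3)] = Σ min(n,3)·P(N=n)
 = 0·0.15 + 1·0.17 + 2·0.09 + 3·0.14 + 3·0.15 + 3·0.16 + 3·0.14
 = 0 + 0.17 + 0.18 + 0.42 + 0.45 + 0.48 + 0.42
 = 2.12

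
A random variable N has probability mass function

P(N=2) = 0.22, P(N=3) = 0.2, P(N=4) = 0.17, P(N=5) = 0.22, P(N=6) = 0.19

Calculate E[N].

3.96

E[N] = Σ n·P(N=n)
 = 2·0.22 + 3·0.2 + 4·0.17 + 5·0.22 + 6·0.19
 = 0.44 + 0.6 + 0.68 + 1.1 + 1.14
 = 3.96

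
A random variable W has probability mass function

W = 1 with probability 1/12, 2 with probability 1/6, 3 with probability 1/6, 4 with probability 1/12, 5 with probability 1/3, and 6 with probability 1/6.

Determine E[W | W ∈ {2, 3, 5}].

P(W ∈ {2, 3, 5}) = 1/6 + 1/6 + 1/3 = 2/3.
E[W | W ∈ {2, 3, 5}] = [2·1/6 + 3·1/6 + 5·1/3] / (2/3)
 = 5/2 / (2/3)
 = 15/4

3.75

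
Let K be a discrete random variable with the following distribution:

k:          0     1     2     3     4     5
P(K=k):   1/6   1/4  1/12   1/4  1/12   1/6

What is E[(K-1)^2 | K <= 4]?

2.4

P(K <= 4) = 1/6 + 1/4 + 1/12 + 1/4 + 1/12 = 5/6.
E[(K-1)^2 | K <= 4] = [1·1/6 + 0·1/4 + 1·1/12 + 4·1/4 + 9·1/12] / (5/6)
 = 2 / (5/6)
 = 12/5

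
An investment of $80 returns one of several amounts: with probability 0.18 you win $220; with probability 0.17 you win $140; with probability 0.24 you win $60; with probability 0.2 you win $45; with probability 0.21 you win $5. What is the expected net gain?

7.85

E[payout] = 220·0.18 + 140·0.17 + 60·0.24 + 45·0.2 + 5·0.21
 = 39.6 + 23.8 + 14.4 + 9 + 1.05
 = 87.85
Net = 87.85 - 80 = 7.85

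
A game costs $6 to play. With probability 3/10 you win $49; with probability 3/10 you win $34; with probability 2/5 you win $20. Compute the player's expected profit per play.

E[payout] = 49·3/10 + 34·3/10 + 20·2/5
 = 147/10 + 51/5 + 8
 = 329/10
Net = 329/10 - 6 = 269/10

26.9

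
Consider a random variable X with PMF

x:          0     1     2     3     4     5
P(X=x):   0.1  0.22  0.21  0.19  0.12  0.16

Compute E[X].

2.49

E[X] = Σ x·P(X=x)
 = 0·0.1 + 1·0.22 + 2·0.21 + 3·0.19 + 4·0.12 + 5·0.16
 = 0 + 0.22 + 0.42 + 0.57 + 0.48 + 0.8
 = 2.49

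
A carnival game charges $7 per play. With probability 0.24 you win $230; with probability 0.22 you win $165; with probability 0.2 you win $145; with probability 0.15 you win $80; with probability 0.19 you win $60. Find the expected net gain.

E[payout] = 230·0.24 + 165·0.22 + 145·0.2 + 80·0.15 + 60·0.19
 = 55.2 + 36.3 + 29 + 12 + 11.4
 = 143.9
Net = 143.9 - 7 = 136.9

136.9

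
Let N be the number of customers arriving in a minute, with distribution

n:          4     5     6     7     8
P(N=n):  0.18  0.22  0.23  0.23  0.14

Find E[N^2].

36.89

E[N^2] = Σ n^2·P(N=n)
 = 16·0.18 + 25·0.22 + 36·0.23 + 49·0.23 + 64·0.14
 = 2.88 + 5.5 + 8.28 + 11.27 + 8.96
 = 36.89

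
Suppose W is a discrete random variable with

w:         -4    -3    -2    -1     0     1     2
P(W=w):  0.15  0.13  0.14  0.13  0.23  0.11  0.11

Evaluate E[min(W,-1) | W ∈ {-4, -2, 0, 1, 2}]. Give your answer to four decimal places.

P(W ∈ {-4, -2, 0, 1, 2}) = 0.15 + 0.14 + 0.23 + 0.11 + 0.11 = 0.74.
E[min(W,-1) | W ∈ {-4, -2, 0, 1, 2}] = [(-4)·0.15 + (-2)·0.14 + (-1)·0.23 + (-1)·0.11 + (-1)·0.11] / 0.74
 = -1.33 / 0.74
 = -133/74

-1.7973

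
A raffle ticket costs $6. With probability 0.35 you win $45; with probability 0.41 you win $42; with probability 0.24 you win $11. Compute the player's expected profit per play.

29.61

E[payout] = 45·0.35 + 42·0.41 + 11·0.24
 = 15.75 + 17.22 + 2.64
 = 35.61
Net = 35.61 - 6 = 29.61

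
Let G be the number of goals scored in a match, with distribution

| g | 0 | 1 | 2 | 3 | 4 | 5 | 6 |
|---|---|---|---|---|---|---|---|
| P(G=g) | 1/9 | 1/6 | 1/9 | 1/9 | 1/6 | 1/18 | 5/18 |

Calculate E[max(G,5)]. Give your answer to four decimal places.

E[max(G,5)] = Σ max(g,5)·P(G=g)
 = 5·1/9 + 5·1/6 + 5·1/9 + 5·1/9 + 5·1/6 + 5·1/18 + 6·5/18
 = 5/9 + 5/6 + 5/9 + 5/9 + 5/6 + 5/18 + 5/3
 = 95/18

5.2778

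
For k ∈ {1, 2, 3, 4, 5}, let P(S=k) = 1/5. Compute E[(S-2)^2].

3

E[(S-2)^2] = Σ (s-2)^2·P(S=s)
 = 1·1/5 + 0·1/5 + 1·1/5 + 4·1/5 + 9·1/5
 = 1/5 + 0 + 1/5 + 4/5 + 9/5
 = 3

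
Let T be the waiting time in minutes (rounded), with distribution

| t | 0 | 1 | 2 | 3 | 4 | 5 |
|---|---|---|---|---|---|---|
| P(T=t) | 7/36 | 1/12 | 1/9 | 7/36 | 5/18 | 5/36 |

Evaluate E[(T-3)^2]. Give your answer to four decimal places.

E[(T-3)^2] = Σ (t-3)^2·P(T=t)
 = 9·7/36 + 4·1/12 + 1·1/9 + 0·7/36 + 1·5/18 + 4·5/36
 = 7/4 + 1/3 + 1/9 + 0 + 5/18 + 5/9
 = 109/36

3.0278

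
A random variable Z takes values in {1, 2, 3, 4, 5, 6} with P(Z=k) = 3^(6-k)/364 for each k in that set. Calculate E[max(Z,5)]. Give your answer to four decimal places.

E[max(Z,5)] = Σ max(z,5)·P(Z=z)
 = 5·243/364 + 5·81/364 + 5·27/364 + 5·9/364 + 5·3/364 + 6·1/364
 = 1215/364 + 405/364 + 135/364 + 45/364 + 15/364 + 3/182
 = 1821/364

5.0027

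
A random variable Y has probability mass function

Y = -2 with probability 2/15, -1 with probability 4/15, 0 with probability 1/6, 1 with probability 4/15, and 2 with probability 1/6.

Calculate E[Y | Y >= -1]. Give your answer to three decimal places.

P(Y >= -1) = 4/15 + 1/6 + 4/15 + 1/6 = 13/15.
E[Y | Y >= -1] = [(-1)·4/15 + 0·1/6 + 1·4/15 + 2·1/6] / (13/15)
 = 1/3 / (13/15)
 = 5/13

0.385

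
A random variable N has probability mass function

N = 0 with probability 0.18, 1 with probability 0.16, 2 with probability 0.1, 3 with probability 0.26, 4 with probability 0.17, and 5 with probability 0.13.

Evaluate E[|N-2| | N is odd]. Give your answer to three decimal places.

1.473

P(N is odd) = 0.16 + 0.26 + 0.13 = 0.55.
E[|N-2| | N is odd] = [1·0.16 + 1·0.26 + 3·0.13] / 0.55
 = 0.81 / 0.55
 = 81/55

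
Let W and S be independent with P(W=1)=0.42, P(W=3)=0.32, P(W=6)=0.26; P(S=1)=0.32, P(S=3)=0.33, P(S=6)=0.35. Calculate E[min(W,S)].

E[min(W,S)] = Σ_w Σ_s min(w,s) · P(W=w)P(S=s)
 = 1·0.1344 + 1·0.1386 + 1·0.147 + 1·0.1024 + 3·0.1056 + 3·0.112 + 1·0.0832 + 3·0.0858 + 6·0.091
 = 0.1344 + 0.1386 + 0.147 + 0.1024 + 0.3168 + 0.336 + 0.0832 + 0.2574 + 0.546
 = 2.0618

2.0618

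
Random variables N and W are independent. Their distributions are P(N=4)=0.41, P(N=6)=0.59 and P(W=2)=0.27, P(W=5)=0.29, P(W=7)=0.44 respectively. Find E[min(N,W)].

4.1503

E[min(N,W)] = Σ_n Σ_w min(n,w) · P(N=n)P(W=w)
 = 2·0.1107 + 4·0.1189 + 4·0.1804 + 2·0.1593 + 5·0.1711 + 6·0.2596
 = 0.2214 + 0.4756 + 0.7216 + 0.3186 + 0.8555 + 1.5576
 = 4.1503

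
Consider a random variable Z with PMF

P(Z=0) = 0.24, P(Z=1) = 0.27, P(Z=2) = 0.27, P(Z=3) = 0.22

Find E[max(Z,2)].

2.22

E[max(Z,2)] = Σ max(z,2)·P(Z=z)
 = 2·0.24 + 2·0.27 + 2·0.27 + 3·0.22
 = 0.48 + 0.54 + 0.54 + 0.66
 = 2.22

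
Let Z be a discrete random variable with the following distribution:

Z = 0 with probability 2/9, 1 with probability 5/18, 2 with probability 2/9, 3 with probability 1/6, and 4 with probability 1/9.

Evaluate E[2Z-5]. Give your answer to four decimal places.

-1.6667

E[2Z-5] = Σ (2z-5)·P(Z=z)
 = (-5)·2/9 + (-3)·5/18 + (-1)·2/9 + 1·1/6 + 3·1/9
 = (-10/9) + (-5/6) + (-2/9) + 1/6 + 1/3
 = -5/3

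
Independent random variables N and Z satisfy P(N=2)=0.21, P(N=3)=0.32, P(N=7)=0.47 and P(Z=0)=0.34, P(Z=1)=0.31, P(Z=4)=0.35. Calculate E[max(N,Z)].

E[max(N,Z)] = Σ_n Σ_z max(n,z) · P(N=n)P(Z=z)
 = 2·0.0714 + 2·0.0651 + 4·0.0735 + 3·0.1088 + 3·0.0992 + 4·0.112 + 7·0.1598 + 7·0.1457 + 7·0.1645
 = 0.1428 + 0.1302 + 0.294 + 0.3264 + 0.2976 + 0.448 + 1.1186 + 1.0199 + 1.1515
 = 4.929

4.929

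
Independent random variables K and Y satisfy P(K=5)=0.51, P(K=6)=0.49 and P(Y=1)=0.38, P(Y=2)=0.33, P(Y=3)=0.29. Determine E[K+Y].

7.4

E[K+Y] = Σ_k Σ_y (k+y) · P(K=k)P(Y=y)
 = 6·0.1938 + 7·0.1683 + 8·0.1479 + 7·0.1862 + 8·0.1617 + 9·0.1421
 = 1.1628 + 1.1781 + 1.1832 + 1.3034 + 1.2936 + 1.2789
 = 7.4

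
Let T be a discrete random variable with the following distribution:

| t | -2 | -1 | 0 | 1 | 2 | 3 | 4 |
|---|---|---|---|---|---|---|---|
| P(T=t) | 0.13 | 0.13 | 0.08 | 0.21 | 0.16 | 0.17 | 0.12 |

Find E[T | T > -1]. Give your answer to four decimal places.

P(T > -1) = 0.08 + 0.21 + 0.16 + 0.17 + 0.12 = 0.74.
E[T | T > -1] = [0·0.08 + 1·0.21 + 2·0.16 + 3·0.17 + 4·0.12] / 0.74
 = 1.52 / 0.74
 = 76/37

2.0541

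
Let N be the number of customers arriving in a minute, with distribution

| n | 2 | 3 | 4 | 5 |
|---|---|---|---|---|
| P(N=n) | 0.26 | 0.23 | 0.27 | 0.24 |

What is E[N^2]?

13.43

E[N^2] = Σ n^2·P(N=n)
 = 4·0.26 + 9·0.23 + 16·0.27 + 25·0.24
 = 1.04 + 2.07 + 4.32 + 6
 = 13.43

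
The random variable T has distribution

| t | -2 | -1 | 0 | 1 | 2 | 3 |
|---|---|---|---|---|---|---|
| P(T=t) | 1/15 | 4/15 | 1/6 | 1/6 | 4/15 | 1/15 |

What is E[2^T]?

2.25

E[2^T] = Σ 2^t·P(T=t)
 = 1/4·1/15 + 1/2·4/15 + 1·1/6 + 2·1/6 + 4·4/15 + 8·1/15
 = 1/60 + 2/15 + 1/6 + 1/3 + 16/15 + 8/15
 = 9/4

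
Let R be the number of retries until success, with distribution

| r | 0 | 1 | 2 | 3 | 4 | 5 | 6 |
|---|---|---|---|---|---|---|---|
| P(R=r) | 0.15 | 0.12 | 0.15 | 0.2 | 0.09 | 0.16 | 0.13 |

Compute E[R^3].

E[R^3] = Σ r^3·P(R=r)
 = 0·0.15 + 1·0.12 + 8·0.15 + 27·0.2 + 64·0.09 + 125·0.16 + 216·0.13
 = 0 + 0.12 + 1.2 + 5.4 + 5.76 + 20 + 28.08
 = 60.56

60.56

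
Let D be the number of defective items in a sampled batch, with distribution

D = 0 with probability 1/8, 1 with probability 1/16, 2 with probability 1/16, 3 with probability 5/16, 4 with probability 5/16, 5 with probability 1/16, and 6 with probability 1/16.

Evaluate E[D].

3.0625

E[D] = Σ d·P(D=d)
 = 0·1/8 + 1·1/16 + 2·1/16 + 3·5/16 + 4·5/16 + 5·1/16 + 6·1/16
 = 0 + 1/16 + 1/8 + 15/16 + 5/4 + 5/16 + 3/8
 = 49/16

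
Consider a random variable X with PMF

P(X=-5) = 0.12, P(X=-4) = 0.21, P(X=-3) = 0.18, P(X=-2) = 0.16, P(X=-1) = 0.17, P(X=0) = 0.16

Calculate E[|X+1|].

1.79

E[|X+1|] = Σ |x+1|·P(X=x)
 = 4·0.12 + 3·0.21 + 2·0.18 + 1·0.16 + 0·0.17 + 1·0.16
 = 0.48 + 0.63 + 0.36 + 0.16 + 0 + 0.16
 = 1.79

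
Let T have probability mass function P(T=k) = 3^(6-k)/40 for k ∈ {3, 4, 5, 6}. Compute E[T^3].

47.4

E[T^3] = Σ t^3·P(T=t)
 = 27·27/40 + 64·9/40 + 125·3/40 + 216·1/40
 = 729/40 + 72/5 + 75/8 + 27/5
 = 237/5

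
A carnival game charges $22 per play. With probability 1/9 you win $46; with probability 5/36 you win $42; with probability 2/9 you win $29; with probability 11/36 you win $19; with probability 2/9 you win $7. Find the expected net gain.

2.75

E[payout] = 46·1/9 + 42·5/36 + 29·2/9 + 19·11/36 + 7·2/9
 = 46/9 + 35/6 + 58/9 + 209/36 + 14/9
 = 99/4
Net = 99/4 - 22 = 11/4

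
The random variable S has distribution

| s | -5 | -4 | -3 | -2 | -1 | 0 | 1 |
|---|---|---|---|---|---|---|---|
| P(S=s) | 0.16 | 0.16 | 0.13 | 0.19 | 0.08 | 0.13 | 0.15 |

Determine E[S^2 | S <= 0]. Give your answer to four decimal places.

P(S <= 0) = 0.16 + 0.16 + 0.13 + 0.19 + 0.08 + 0.13 = 0.85.
E[S^2 | S <= 0] = [25·0.16 + 16·0.16 + 9·0.13 + 4·0.19 + 1·0.08 + 0·0.13] / 0.85
 = 8.57 / 0.85
 = 857/85

10.0824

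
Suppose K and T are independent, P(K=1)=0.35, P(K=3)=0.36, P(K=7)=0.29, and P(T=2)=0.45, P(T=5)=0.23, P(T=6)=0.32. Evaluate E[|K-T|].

E[|K-T|] = Σ_k Σ_t |k-t| · P(K=k)P(T=t)
 = 1·0.1575 + 4·0.0805 + 5·0.112 + 1·0.162 + 2·0.0828 + 3·0.1152 + 5·0.1305 + 2·0.0667 + 1·0.0928
 = 0.1575 + 0.322 + 0.56 + 0.162 + 0.1656 + 0.3456 + 0.6525 + 0.1334 + 0.0928
 = 2.5914

2.5914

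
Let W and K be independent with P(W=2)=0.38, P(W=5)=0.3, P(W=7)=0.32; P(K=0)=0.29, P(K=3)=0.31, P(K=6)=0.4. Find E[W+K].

7.83

E[W+K] = Σ_w Σ_k (w+k) · P(W=w)P(K=k)
 = 2·0.1102 + 5·0.1178 + 8·0.152 + 5·0.087 + 8·0.093 + 11·0.12 + 7·0.0928 + 10·0.0992 + 13·0.128
 = 0.2204 + 0.589 + 1.216 + 0.435 + 0.744 + 1.32 + 0.6496 + 0.992 + 1.664
 = 7.83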